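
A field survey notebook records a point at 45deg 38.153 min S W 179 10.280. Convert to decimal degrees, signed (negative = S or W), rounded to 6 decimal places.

-45.635883, -179.171333

Latitude: 38.153′ = 0.635883°; total 45.6358833
S ⇒ negate
Lon: 179 + 10.28/60 = 179.1713333
hemisphere W, so the sign is −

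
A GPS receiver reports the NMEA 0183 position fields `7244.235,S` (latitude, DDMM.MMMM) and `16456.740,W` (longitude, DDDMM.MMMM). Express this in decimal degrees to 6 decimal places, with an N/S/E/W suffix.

Lat: degrees = first 2 digits = 72, minutes = 44.235; 72 + 44.235/60 = 72.7372500
Longitude: split at 3 digits → 164° and 56.74′; 164 + 56.74/60 = 164.9456667

72.737250° S, 164.945667° W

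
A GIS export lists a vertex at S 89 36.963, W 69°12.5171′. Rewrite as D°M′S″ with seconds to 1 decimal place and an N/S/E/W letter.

89°36′57.8″ S, 69°12′31.0″ W

φ: 36.96300′ → 36′ and 0.96300 × 60 = 57.780″
λ: fractional minutes 0.51710 × 60 = 31.026″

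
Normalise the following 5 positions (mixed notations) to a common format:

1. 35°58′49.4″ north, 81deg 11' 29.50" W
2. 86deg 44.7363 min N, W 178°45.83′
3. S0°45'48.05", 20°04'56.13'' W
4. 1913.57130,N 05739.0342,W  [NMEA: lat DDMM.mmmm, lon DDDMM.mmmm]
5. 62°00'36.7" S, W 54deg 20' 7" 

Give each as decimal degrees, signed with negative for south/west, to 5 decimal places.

Point 1:
  Latitude: 58′ + 49.4″ = 58.82333′; 35 + 58.82333/60 = 35.980389
  N ⇒ keep positive
  Lon: 81° + 11/60 + 29.5/3600 = 81 + 0.183333 + 0.008194 = 81.191528
  W ⇒ negate
Point 2:
  φ: 44.7363′ = 0.745605°; total 86.745605
  N → positive
  Lon: 178 + 45.83/60 = 178.763833
  W ⇒ negate
Point 3:
  Latitude: 45′ + 48.05″ = 45.80083′; 0 + 45.80083/60 = 0.763347
  hemisphere S, so the sign is −
  Lon: 4′ + 56.13″ = 4.93550′; 20 + 4.93550/60 = 20.082258
  hemisphere W, so the sign is −
Point 4:
  φ: split at 2 digits → 19° and 13.5713′; 19 + 13.5713/60 = 19.226188
  N → positive
  λ: split at 3 digits → 057° and 39.0342′; 57 + 39.0342/60 = 57.650570
  hemisphere W, so the sign is −
Point 5:
  φ: 62° + 0/60 + 36.7/3600 = 62 + 0.000000 + 0.010194 = 62.010194
  S ⇒ negate
  Longitude: 54 + 20/60 + 7/3600 = 54.335278
  W ⇒ negate

1. 35.98039, -81.19153
2. 86.74561, -178.76383
3. -0.76335, -20.08226
4. 19.22619, -57.65057
5. -62.01019, -54.33528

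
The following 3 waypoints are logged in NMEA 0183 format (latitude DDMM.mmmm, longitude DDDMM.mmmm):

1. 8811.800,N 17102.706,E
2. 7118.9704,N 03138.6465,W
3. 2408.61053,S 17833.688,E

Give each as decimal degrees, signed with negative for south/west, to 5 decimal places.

Point 1:
  φ: degrees = first 2 digits = 88, minutes = 11.8; 88 + 11.8/60 = 88.196667
  N → positive
  Longitude: degrees = first 3 digits = 171, minutes = 2.706; 171 + 2.706/60 = 171.045100
  E ⇒ keep positive
Point 2:
  φ: split at 2 digits → 71° and 18.9704′; 71 + 18.9704/60 = 71.316173
  N ⇒ keep positive
  Longitude: degrees = first 3 digits = 31, minutes = 38.6465; 31 + 38.6465/60 = 31.644108
  W → negative
Point 3:
  Latitude: split at 2 digits → 24° and 8.61053′; 24 + 8.61053/60 = 24.143509
  S ⇒ negate
  λ: degrees = first 3 digits = 178, minutes = 33.688; 178 + 33.688/60 = 178.561467
  E ⇒ keep positive

1. 88.19667, 171.04510
2. 71.31617, -31.64411
3. -24.14351, 178.56147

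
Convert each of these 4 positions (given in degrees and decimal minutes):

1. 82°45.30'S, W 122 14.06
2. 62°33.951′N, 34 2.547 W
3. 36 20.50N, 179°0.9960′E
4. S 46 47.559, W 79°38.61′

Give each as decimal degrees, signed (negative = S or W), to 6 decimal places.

Point 1:
  Latitude: 45.3′ = 0.755000°; total 82.7550000
  S ⇒ negate
  λ: 14.06′ = 0.234333°; total 122.2343333
  W ⇒ negate
Point 2:
  φ: 62 + 33.951/60 = 62.5658500
  N ⇒ keep positive
  Longitude: 34 + 2.547/60 = 34.0424500
  W → negative
Point 3:
  φ: 20.5′ = 0.341667°; total 36.3416667
  N ⇒ keep positive
  λ: 179 + 0.996/60 = 179.0166000
  E ⇒ keep positive
Point 4:
  Lat: 47.559′ = 0.792650°; total 46.7926500
  S ⇒ negate
  Longitude: 79 + 38.61/60 = 79.6435000
  W → negative

1. -82.755000, -122.234333
2. 62.565850, -34.042450
3. 36.341667, 179.016600
4. -46.792650, -79.643500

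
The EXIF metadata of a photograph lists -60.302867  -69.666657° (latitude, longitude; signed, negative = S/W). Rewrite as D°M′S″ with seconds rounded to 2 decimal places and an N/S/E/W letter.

60°18′10.32″ S, 69°39′59.97″ W

Latitude is negative → S; |value| = 60.302867
Latitude: whole degrees 60; 18.17202′ → 18′ and 10.3212″
Longitude is negative → W; |value| = 69.666657
Longitude: 0.666657° → 39.99942′; 0.99942 × 60 = 59.9652″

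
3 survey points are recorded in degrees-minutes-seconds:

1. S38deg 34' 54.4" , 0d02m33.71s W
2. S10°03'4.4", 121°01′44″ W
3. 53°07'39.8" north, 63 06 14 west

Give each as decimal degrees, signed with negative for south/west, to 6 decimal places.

Point 1:
  Latitude: 34′ + 54.4″ = 34.90667′; 38 + 34.90667/60 = 38.5817778
  S → negative
  λ: 0 + 2/60 + 33.71/3600 = 0.0426972
  W → negative
Point 2:
  φ: 3′ + 4.4″ = 3.07333′; 10 + 3.07333/60 = 10.0512222
  S ⇒ negate
  λ: 121° + 1/60 + 44/3600 = 121 + 0.016667 + 0.012222 = 121.0288889
  W → negative
Point 3:
  Lat: 7′ + 39.8″ = 7.66333′; 53 + 7.66333/60 = 53.1277222
  N ⇒ keep positive
  Longitude: 63° + 6/60 + 14/3600 = 63 + 0.100000 + 0.003889 = 63.1038889
  W → negative

1. -38.581778, -0.042697
2. -10.051222, -121.028889
3. 53.127722, -63.103889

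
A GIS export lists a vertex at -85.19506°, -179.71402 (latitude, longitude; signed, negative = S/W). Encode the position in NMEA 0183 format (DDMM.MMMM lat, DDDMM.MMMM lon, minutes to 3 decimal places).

Latitude is negative → S; |value| = 85.195060
Lat: 85° + 0.195060 × 60 = 85° 11.70360′
Longitude is negative → W; |value| = 179.714020
Longitude: 179° + 0.714020 × 60 = 179° 42.84120′

8511.704,S / 17942.841,W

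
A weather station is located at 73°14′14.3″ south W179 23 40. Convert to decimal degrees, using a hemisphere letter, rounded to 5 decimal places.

Latitude: 73 + 14/60 + 14.3/3600 = 73.237306
λ: 179° + 23/60 + 40/3600 = 179 + 0.383333 + 0.011111 = 179.394444

73.23731° S, 179.39444° W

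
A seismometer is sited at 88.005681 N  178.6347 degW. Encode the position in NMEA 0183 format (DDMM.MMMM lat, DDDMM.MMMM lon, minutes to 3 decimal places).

8800.341,N / 17838.082,W

Lat: 88° + 0.005681 × 60 = 88° 0.34086′
λ: fractional part 0.634700 → 38.08200 minutes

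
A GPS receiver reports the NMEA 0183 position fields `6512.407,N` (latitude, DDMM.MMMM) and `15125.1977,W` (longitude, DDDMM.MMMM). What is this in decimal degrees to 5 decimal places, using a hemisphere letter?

φ: split at 2 digits → 65° and 12.407′; 65 + 12.407/60 = 65.206783
λ: degrees = first 3 digits = 151, minutes = 25.1977; 151 + 25.1977/60 = 151.419962

65.20678° N, 151.41996° W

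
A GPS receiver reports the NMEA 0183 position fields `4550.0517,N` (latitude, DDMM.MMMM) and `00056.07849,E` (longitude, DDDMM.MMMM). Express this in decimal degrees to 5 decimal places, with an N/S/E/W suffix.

Lat: split at 2 digits → 45° and 50.0517′; 45 + 50.0517/60 = 45.834195
Lon: split at 3 digits → 000° and 56.07849′; 0 + 56.07849/60 = 0.934642

45.83420° N, 0.93464° E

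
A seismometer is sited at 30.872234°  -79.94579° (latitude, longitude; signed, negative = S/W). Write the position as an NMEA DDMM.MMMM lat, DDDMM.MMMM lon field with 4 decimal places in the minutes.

3052.3340,N / 07956.7474,W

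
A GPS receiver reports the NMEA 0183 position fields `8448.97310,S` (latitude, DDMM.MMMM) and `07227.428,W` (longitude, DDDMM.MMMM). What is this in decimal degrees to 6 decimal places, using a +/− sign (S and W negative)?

-84.816218, -72.457133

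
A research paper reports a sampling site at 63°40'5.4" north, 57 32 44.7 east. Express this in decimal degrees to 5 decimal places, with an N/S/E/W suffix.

63.66817° N, 57.54575° E

φ: 63 + 40/60 + 5.4/3600 = 63.668167
Longitude: 57° + 32/60 + 44.7/3600 = 57 + 0.533333 + 0.012417 = 57.545750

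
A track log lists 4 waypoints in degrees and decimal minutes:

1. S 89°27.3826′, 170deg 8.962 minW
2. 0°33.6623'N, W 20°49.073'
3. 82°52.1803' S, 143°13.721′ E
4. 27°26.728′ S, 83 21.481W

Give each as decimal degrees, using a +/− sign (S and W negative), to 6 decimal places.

Point 1:
  φ: 27.3826′ = 0.456377°; total 89.4563767
  hemisphere S, so the sign is −
  Longitude: 170 + 8.962/60 = 170.1493667
  hemisphere W, so the sign is −
Point 2:
  Lat: 0 + 33.6623/60 = 0.5610383
  N ⇒ keep positive
  λ: 20 + 49.073/60 = 20.8178833
  hemisphere W, so the sign is −
Point 3:
  φ: 52.1803′ = 0.869672°; total 82.8696717
  S ⇒ negate
  Longitude: 13.721′ = 0.228683°; total 143.2286833
  E → positive
Point 4:
  Latitude: 27 + 26.728/60 = 27.4454667
  S ⇒ negate
  λ: 83 + 21.481/60 = 83.3580167
  W ⇒ negate

1. -89.456377, -170.149367
2. 0.561038, -20.817883
3. -82.869672, 143.228683
4. -27.445467, -83.358017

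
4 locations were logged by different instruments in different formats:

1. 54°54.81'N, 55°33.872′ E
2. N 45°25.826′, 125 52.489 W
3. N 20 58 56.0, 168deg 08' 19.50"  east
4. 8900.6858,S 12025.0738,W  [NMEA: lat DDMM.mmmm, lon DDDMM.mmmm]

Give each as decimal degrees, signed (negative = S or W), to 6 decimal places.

1. 54.913500, 55.564533
2. 45.430433, -125.874817
3. 20.982222, 168.138750
4. -89.011430, -120.417897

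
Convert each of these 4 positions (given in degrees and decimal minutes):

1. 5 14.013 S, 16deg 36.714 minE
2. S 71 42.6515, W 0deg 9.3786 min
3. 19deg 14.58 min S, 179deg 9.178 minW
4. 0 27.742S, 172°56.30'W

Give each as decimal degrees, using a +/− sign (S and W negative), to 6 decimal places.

1. -5.233550, 16.611900
2. -71.710858, -0.156310
3. -19.243000, -179.152967
4. -0.462367, -172.938333

Point 1:
  φ: 5 + 14.013/60 = 5.2335500
  hemisphere S, so the sign is −
  Longitude: 36.714′ = 0.611900°; total 16.6119000
  E → positive
Point 2:
  φ: 42.6515′ = 0.710858°; total 71.7108583
  S ⇒ negate
  λ: 9.3786′ = 0.156310°; total 0.1563100
  W → negative
Point 3:
  Latitude: 14.58′ = 0.243000°; total 19.2430000
  S ⇒ negate
  Longitude: 179 + 9.178/60 = 179.1529667
  W ⇒ negate
Point 4:
  φ: 0 + 27.742/60 = 0.4623667
  S → negative
  Longitude: 172 + 56.3/60 = 172.9383333
  hemisphere W, so the sign is −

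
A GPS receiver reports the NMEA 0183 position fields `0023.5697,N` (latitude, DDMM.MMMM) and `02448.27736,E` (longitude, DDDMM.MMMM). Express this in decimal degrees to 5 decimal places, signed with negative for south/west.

0.39283, 24.80462

Latitude: split at 2 digits → 00° and 23.5697′; 0 + 23.5697/60 = 0.392828
N ⇒ keep positive
λ: degrees = first 3 digits = 24, minutes = 48.27736; 24 + 48.27736/60 = 24.804623
E ⇒ keep positive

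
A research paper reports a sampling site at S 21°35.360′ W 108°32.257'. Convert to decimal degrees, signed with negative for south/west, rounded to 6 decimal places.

-21.589333, -108.537617

Lat: 35.36′ = 0.589333°; total 21.5893333
hemisphere S, so the sign is −
Lon: 108 + 32.257/60 = 108.5376167
W ⇒ negate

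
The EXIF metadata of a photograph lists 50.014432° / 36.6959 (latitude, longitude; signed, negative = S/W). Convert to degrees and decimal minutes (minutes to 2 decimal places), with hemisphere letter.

50° 0.87′ N, 36° 41.75′ E

Lat: minutes = (50.014432 − 50) × 60 = 0.8659
Lon: fractional part 0.695900 → 41.7540 minutes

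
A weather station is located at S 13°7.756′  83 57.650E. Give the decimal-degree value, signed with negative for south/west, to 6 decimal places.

Latitude: 13 + 7.756/60 = 13.1292667
S → negative
Longitude: 83 + 57.65/60 = 83.9608333
E ⇒ keep positive

-13.129267, 83.960833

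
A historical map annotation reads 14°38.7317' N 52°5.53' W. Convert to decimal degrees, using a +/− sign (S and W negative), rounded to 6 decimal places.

Lat: 14 + 38.7317/60 = 14.6455283
N ⇒ keep positive
Lon: 52 + 5.53/60 = 52.0921667
W ⇒ negate

14.645528, -52.092167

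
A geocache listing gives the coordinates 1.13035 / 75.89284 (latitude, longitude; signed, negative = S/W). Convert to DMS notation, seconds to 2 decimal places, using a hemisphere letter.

1°07′49.26″ N, 75°53′34.22″ E

Latitude: 0.130350 × 60 = 7.82100′ → 7′, remainder × 60 = 49.2600″
λ: 0.892840° → 53.57040′; 0.57040 × 60 = 34.2240″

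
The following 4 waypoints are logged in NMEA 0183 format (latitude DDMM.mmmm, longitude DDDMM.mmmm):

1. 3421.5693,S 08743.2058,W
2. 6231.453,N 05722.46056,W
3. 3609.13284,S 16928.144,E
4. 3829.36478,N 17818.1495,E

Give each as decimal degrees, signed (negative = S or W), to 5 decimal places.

1. -34.35949, -87.72010
2. 62.52422, -57.37434
3. -36.15221, 169.46907
4. 38.48941, 178.30249

Point 1:
  φ: split at 2 digits → 34° and 21.5693′; 34 + 21.5693/60 = 34.359488
  S ⇒ negate
  Lon: degrees = first 3 digits = 87, minutes = 43.2058; 87 + 43.2058/60 = 87.720097
  W ⇒ negate
Point 2:
  Latitude: split at 2 digits → 62° and 31.453′; 62 + 31.453/60 = 62.524217
  N → positive
  Lon: split at 3 digits → 057° and 22.46056′; 57 + 22.46056/60 = 57.374343
  hemisphere W, so the sign is −
Point 3:
  Lat: split at 2 digits → 36° and 9.13284′; 36 + 9.13284/60 = 36.152214
  S ⇒ negate
  Lon: split at 3 digits → 169° and 28.144′; 169 + 28.144/60 = 169.469067
  E ⇒ keep positive
Point 4:
  Latitude: degrees = first 2 digits = 38, minutes = 29.36478; 38 + 29.36478/60 = 38.489413
  N ⇒ keep positive
  Lon: split at 3 digits → 178° and 18.1495′; 178 + 18.1495/60 = 178.302492
  E ⇒ keep positive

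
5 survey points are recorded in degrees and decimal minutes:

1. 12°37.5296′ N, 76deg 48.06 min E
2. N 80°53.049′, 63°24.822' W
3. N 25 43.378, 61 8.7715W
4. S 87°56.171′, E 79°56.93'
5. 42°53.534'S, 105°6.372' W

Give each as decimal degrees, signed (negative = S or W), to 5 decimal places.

Point 1:
  Latitude: 37.5296′ = 0.625493°; total 12.625493
  N → positive
  Lon: 48.06′ = 0.801000°; total 76.801000
  E ⇒ keep positive
Point 2:
  Latitude: 53.049′ = 0.884150°; total 80.884150
  N → positive
  Longitude: 24.822′ = 0.413700°; total 63.413700
  hemisphere W, so the sign is −
Point 3:
  Latitude: 25 + 43.378/60 = 25.722967
  N → positive
  λ: 61 + 8.7715/60 = 61.146192
  W ⇒ negate
Point 4:
  Latitude: 56.171′ = 0.936183°; total 87.936183
  S ⇒ negate
  Lon: 79 + 56.93/60 = 79.948833
  E → positive
Point 5:
  Latitude: 53.534′ = 0.892233°; total 42.892233
  S ⇒ negate
  Longitude: 6.372′ = 0.106200°; total 105.106200
  hemisphere W, so the sign is −

1. 12.62549, 76.80100
2. 80.88415, -63.41370
3. 25.72297, -61.14619
4. -87.93618, 79.94883
5. -42.89223, -105.10620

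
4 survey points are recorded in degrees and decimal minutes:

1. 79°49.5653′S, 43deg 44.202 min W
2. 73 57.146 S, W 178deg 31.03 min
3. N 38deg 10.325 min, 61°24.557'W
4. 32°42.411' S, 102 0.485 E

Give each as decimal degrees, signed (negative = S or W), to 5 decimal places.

1. -79.82609, -43.73670
2. -73.95243, -178.51717
3. 38.17208, -61.40928
4. -32.70685, 102.00808

Point 1:
  φ: 79 + 49.5653/60 = 79.826088
  hemisphere S, so the sign is −
  λ: 43 + 44.202/60 = 43.736700
  W ⇒ negate
Point 2:
  Latitude: 57.146′ = 0.952433°; total 73.952433
  S ⇒ negate
  λ: 178 + 31.03/60 = 178.517167
  W ⇒ negate
Point 3:
  Lat: 10.325′ = 0.172083°; total 38.172083
  N → positive
  Longitude: 61 + 24.557/60 = 61.409283
  W → negative
Point 4:
  φ: 32 + 42.411/60 = 32.706850
  S → negative
  λ: 0.485′ = 0.008083°; total 102.008083
  E → positive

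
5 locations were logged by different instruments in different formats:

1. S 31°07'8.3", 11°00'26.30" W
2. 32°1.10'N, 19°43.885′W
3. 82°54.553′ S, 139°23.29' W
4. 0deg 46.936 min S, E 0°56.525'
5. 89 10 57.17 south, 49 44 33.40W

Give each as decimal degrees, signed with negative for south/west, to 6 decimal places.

Point 1:
  Lat: 31° + 7/60 + 8.3/3600 = 31 + 0.116667 + 0.002306 = 31.1189722
  S ⇒ negate
  Longitude: 11° + 0/60 + 26.3/3600 = 11 + 0.000000 + 0.007306 = 11.0073056
  W → negative
Point 2:
  Latitude: 1.1′ = 0.018333°; total 32.0183333
  N ⇒ keep positive
  Longitude: 19 + 43.885/60 = 19.7314167
  W ⇒ negate
Point 3:
  Lat: 82 + 54.553/60 = 82.9092167
  hemisphere S, so the sign is −
  λ: 23.29′ = 0.388167°; total 139.3881667
  W ⇒ negate
Point 4:
  Lat: 0 + 46.936/60 = 0.7822667
  hemisphere S, so the sign is −
  Lon: 0 + 56.525/60 = 0.9420833
  E ⇒ keep positive
Point 5:
  Lat: 10′ + 57.17″ = 10.95283′; 89 + 10.95283/60 = 89.1825472
  hemisphere S, so the sign is −
  Longitude: 44′ + 33.4″ = 44.55667′; 49 + 44.55667/60 = 49.7426111
  W ⇒ negate

1. -31.118972, -11.007306
2. 32.018333, -19.731417
3. -82.909217, -139.388167
4. -0.782267, 0.942083
5. -89.182547, -49.742611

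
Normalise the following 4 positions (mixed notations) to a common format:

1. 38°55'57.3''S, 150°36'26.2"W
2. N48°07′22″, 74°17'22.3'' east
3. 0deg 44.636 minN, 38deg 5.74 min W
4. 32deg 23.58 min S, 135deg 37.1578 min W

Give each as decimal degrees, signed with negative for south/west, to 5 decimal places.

Point 1:
  Lat: 38 + 55/60 + 57.3/3600 = 38.932583
  hemisphere S, so the sign is −
  λ: 150 + 36/60 + 26.2/3600 = 150.607278
  W → negative
Point 2:
  Lat: 7′ + 22″ = 7.36667′; 48 + 7.36667/60 = 48.122778
  N → positive
  Longitude: 74 + 17/60 + 22.3/3600 = 74.289528
  E → positive
Point 3:
  Latitude: 0 + 44.636/60 = 0.743933
  N ⇒ keep positive
  λ: 38 + 5.74/60 = 38.095667
  hemisphere W, so the sign is −
Point 4:
  Latitude: 23.58′ = 0.393000°; total 32.393000
  S → negative
  Longitude: 135 + 37.1578/60 = 135.619297
  W → negative

1. -38.93258, -150.60728
2. 48.12278, 74.28953
3. 0.74393, -38.09567
4. -32.39300, -135.61930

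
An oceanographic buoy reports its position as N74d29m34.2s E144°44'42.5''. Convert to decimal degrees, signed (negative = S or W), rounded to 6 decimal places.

φ: 29′ + 34.2″ = 29.57000′; 74 + 29.57000/60 = 74.4928333
N → positive
λ: 144 + 44/60 + 42.5/3600 = 144.7451389
E → positive

74.492833, 144.745139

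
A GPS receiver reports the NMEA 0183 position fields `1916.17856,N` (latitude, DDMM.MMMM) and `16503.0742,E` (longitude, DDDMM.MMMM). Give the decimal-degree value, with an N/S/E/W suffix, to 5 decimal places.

φ: split at 2 digits → 19° and 16.17856′; 19 + 16.17856/60 = 19.269643
λ: degrees = first 3 digits = 165, minutes = 3.0742; 165 + 3.0742/60 = 165.051237

19.26964° N, 165.05124° E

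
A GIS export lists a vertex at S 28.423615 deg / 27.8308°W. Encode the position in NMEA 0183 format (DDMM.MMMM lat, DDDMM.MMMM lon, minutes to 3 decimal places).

2825.417,S / 02749.848,W

Lat: fractional part 0.423615 → 25.41690 minutes
Lon: 27° + 0.830800 × 60 = 27° 49.84800′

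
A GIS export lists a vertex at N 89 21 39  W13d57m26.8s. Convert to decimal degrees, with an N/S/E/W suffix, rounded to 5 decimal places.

Lat: 21′ + 39″ = 21.65000′; 89 + 21.65000/60 = 89.360833
Lon: 13 + 57/60 + 26.8/3600 = 13.957444

89.36083° N, 13.95744° W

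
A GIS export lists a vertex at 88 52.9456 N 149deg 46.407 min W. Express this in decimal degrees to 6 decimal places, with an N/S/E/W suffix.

Latitude: 88 + 52.9456/60 = 88.8824267
Lon: 46.407′ = 0.773450°; total 149.7734500

88.882427° N, 149.773450° W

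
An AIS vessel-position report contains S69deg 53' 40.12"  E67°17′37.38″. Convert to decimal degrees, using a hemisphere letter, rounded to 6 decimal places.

69.894478° S, 67.293717° E

φ: 69 + 53/60 + 40.12/3600 = 69.8944778
Longitude: 17′ + 37.38″ = 17.62300′; 67 + 17.62300/60 = 67.2937167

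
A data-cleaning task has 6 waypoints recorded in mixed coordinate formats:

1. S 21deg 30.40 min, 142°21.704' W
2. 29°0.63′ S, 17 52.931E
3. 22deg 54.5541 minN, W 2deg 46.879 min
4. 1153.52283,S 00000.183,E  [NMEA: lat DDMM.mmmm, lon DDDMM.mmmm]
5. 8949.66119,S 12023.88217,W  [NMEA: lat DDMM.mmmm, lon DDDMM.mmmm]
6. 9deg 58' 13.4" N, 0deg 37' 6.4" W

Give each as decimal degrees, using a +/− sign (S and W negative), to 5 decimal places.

1. -21.50667, -142.36173
2. -29.01050, 17.88218
3. 22.90924, -2.78132
4. -11.89205, 0.00305
5. -89.82769, -120.39804
6. 9.97039, -0.61844

Point 1:
  Lat: 30.4′ = 0.506667°; total 21.506667
  S → negative
  λ: 142 + 21.704/60 = 142.361733
  hemisphere W, so the sign is −
Point 2:
  Latitude: 0.63′ = 0.010500°; total 29.010500
  S → negative
  Longitude: 52.931′ = 0.882183°; total 17.882183
  E ⇒ keep positive
Point 3:
  φ: 22 + 54.5541/60 = 22.909235
  N → positive
  λ: 2 + 46.879/60 = 2.781317
  hemisphere W, so the sign is −
Point 4:
  φ: degrees = first 2 digits = 11, minutes = 53.52283; 11 + 53.52283/60 = 11.892047
  S ⇒ negate
  λ: split at 3 digits → 000° and 0.183′; 0 + 0.183/60 = 0.003050
  E → positive
Point 5:
  Latitude: degrees = first 2 digits = 89, minutes = 49.66119; 89 + 49.66119/60 = 89.827687
  S ⇒ negate
  Longitude: split at 3 digits → 120° and 23.88217′; 120 + 23.88217/60 = 120.398036
  W ⇒ negate
Point 6:
  φ: 9 + 58/60 + 13.4/3600 = 9.970389
  N → positive
  Lon: 0° + 37/60 + 6.4/3600 = 0 + 0.616667 + 0.001778 = 0.618444
  W → negative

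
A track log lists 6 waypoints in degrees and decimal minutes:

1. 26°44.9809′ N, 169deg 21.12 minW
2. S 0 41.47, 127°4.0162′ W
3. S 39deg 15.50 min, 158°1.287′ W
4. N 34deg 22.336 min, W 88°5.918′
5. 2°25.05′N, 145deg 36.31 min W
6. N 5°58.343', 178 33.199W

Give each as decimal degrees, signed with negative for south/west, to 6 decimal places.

1. 26.749682, -169.352000
2. -0.691167, -127.066937
3. -39.258333, -158.021450
4. 34.372267, -88.098633
5. 2.417500, -145.605167
6. 5.972383, -178.553317

Point 1:
  Lat: 44.9809′ = 0.749682°; total 26.7496817
  N → positive
  λ: 21.12′ = 0.352000°; total 169.3520000
  W → negative
Point 2:
  Lat: 41.47′ = 0.691167°; total 0.6911667
  S ⇒ negate
  Longitude: 127 + 4.0162/60 = 127.0669367
  W → negative
Point 3:
  Lat: 39 + 15.5/60 = 39.2583333
  hemisphere S, so the sign is −
  λ: 1.287′ = 0.021450°; total 158.0214500
  W → negative
Point 4:
  Latitude: 34 + 22.336/60 = 34.3722667
  N ⇒ keep positive
  Longitude: 88 + 5.918/60 = 88.0986333
  W → negative
Point 5:
  Lat: 2 + 25.05/60 = 2.4175000
  N → positive
  λ: 36.31′ = 0.605167°; total 145.6051667
  hemisphere W, so the sign is −
Point 6:
  Lat: 5 + 58.343/60 = 5.9723833
  N → positive
  Lon: 33.199′ = 0.553317°; total 178.5533167
  hemisphere W, so the sign is −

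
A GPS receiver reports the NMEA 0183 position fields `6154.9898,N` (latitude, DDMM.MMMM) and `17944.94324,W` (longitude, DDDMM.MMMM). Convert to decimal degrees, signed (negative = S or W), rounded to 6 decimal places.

Lat: degrees = first 2 digits = 61, minutes = 54.9898; 61 + 54.9898/60 = 61.9164967
N → positive
Lon: degrees = first 3 digits = 179, minutes = 44.94324; 179 + 44.94324/60 = 179.7490540
hemisphere W, so the sign is −

61.916497, -179.749054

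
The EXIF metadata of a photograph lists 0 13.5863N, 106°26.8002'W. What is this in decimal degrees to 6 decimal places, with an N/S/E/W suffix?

Latitude: 13.5863′ = 0.226438°; total 0.2264383
λ: 106 + 26.8002/60 = 106.4466700

0.226438° N, 106.446670° W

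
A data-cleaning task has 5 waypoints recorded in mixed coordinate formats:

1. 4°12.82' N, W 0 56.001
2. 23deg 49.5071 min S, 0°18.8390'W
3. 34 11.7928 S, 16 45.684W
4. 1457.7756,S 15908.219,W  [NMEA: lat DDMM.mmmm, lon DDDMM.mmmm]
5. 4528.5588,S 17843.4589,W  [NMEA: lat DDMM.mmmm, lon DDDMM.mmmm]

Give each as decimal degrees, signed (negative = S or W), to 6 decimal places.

Point 1:
  Lat: 12.82′ = 0.213667°; total 4.2136667
  N → positive
  Lon: 0 + 56.001/60 = 0.9333500
  W → negative
Point 2:
  Latitude: 49.5071′ = 0.825118°; total 23.8251183
  hemisphere S, so the sign is −
  Lon: 0 + 18.839/60 = 0.3139833
  W → negative
Point 3:
  Latitude: 11.7928′ = 0.196547°; total 34.1965467
  S ⇒ negate
  λ: 45.684′ = 0.761400°; total 16.7614000
  hemisphere W, so the sign is −
Point 4:
  Lat: split at 2 digits → 14° and 57.7756′; 14 + 57.7756/60 = 14.9629267
  S → negative
  λ: degrees = first 3 digits = 159, minutes = 8.219; 159 + 8.219/60 = 159.1369833
  W → negative
Point 5:
  Latitude: degrees = first 2 digits = 45, minutes = 28.5588; 45 + 28.5588/60 = 45.4759800
  hemisphere S, so the sign is −
  Lon: split at 3 digits → 178° and 43.4589′; 178 + 43.4589/60 = 178.7243150
  hemisphere W, so the sign is −

1. 4.213667, -0.933350
2. -23.825118, -0.313983
3. -34.196547, -16.761400
4. -14.962927, -159.136983
5. -45.475980, -178.724315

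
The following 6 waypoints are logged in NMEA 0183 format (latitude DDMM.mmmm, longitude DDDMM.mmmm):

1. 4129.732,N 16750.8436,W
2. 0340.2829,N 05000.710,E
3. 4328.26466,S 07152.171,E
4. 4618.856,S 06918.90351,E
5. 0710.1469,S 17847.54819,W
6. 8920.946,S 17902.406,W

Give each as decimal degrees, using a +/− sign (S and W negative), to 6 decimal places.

1. 41.495533, -167.847393
2. 3.671382, 50.011833
3. -43.471078, 71.869517
4. -46.314267, 69.315059
5. -7.169115, -178.792470
6. -89.349100, -179.040100

Point 1:
  Latitude: degrees = first 2 digits = 41, minutes = 29.732; 41 + 29.732/60 = 41.4955333
  N → positive
  Lon: split at 3 digits → 167° and 50.8436′; 167 + 50.8436/60 = 167.8473933
  hemisphere W, so the sign is −
Point 2:
  Lat: degrees = first 2 digits = 3, minutes = 40.2829; 3 + 40.2829/60 = 3.6713817
  N ⇒ keep positive
  Longitude: degrees = first 3 digits = 50, minutes = 0.71; 50 + 0.71/60 = 50.0118333
  E ⇒ keep positive
Point 3:
  Latitude: split at 2 digits → 43° and 28.26466′; 43 + 28.26466/60 = 43.4710777
  hemisphere S, so the sign is −
  Lon: split at 3 digits → 071° and 52.171′; 71 + 52.171/60 = 71.8695167
  E → positive
Point 4:
  Latitude: degrees = first 2 digits = 46, minutes = 18.856; 46 + 18.856/60 = 46.3142667
  S → negative
  Longitude: degrees = first 3 digits = 69, minutes = 18.90351; 69 + 18.90351/60 = 69.3150585
  E → positive
Point 5:
  Lat: degrees = first 2 digits = 7, minutes = 10.1469; 7 + 10.1469/60 = 7.1691150
  S ⇒ negate
  λ: degrees = first 3 digits = 178, minutes = 47.54819; 178 + 47.54819/60 = 178.7924698
  W ⇒ negate
Point 6:
  Latitude: degrees = first 2 digits = 89, minutes = 20.946; 89 + 20.946/60 = 89.3491000
  S ⇒ negate
  λ: split at 3 digits → 179° and 2.406′; 179 + 2.406/60 = 179.0401000
  W → negative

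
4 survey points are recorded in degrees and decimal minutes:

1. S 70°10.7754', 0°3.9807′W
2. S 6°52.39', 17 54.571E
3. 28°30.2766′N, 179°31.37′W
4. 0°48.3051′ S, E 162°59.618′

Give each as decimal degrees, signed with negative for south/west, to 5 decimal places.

1. -70.17959, -0.06635
2. -6.87317, 17.90952
3. 28.50461, -179.52283
4. -0.80509, 162.99363

Point 1:
  φ: 10.7754′ = 0.179590°; total 70.179590
  hemisphere S, so the sign is −
  λ: 0 + 3.9807/60 = 0.066345
  W ⇒ negate
Point 2:
  Latitude: 52.39′ = 0.873167°; total 6.873167
  S → negative
  Lon: 17 + 54.571/60 = 17.909517
  E → positive
Point 3:
  Latitude: 28 + 30.2766/60 = 28.504610
  N ⇒ keep positive
  Lon: 31.37′ = 0.522833°; total 179.522833
  hemisphere W, so the sign is −
Point 4:
  Latitude: 48.3051′ = 0.805085°; total 0.805085
  S ⇒ negate
  Lon: 162 + 59.618/60 = 162.993633
  E → positive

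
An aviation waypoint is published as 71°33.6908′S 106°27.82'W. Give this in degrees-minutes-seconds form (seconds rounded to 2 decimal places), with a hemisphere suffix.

Lat: 33.69080′ → 33′ and 0.69080 × 60 = 41.4480″
λ: fractional minutes 0.82000 × 60 = 49.2000″

71°33′41.45″ S, 106°27′49.20″ W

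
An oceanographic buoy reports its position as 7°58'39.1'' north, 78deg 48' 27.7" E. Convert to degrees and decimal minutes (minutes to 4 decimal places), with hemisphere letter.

7° 58.6517′ N, 78° 48.4617′ E

φ: seconds/60 = 0.65167; minutes = 58 + 0.65167 = 58.651667
Longitude: seconds/60 = 0.46167; minutes = 48 + 0.46167 = 48.461667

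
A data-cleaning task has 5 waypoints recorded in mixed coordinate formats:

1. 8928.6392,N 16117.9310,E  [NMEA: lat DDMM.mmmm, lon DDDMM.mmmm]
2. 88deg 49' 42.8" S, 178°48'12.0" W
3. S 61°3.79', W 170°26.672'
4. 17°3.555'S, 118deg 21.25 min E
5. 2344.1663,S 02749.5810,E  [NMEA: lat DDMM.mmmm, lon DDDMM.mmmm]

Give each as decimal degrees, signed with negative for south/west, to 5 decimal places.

Point 1:
  Lat: split at 2 digits → 89° and 28.6392′; 89 + 28.6392/60 = 89.477320
  N ⇒ keep positive
  Longitude: degrees = first 3 digits = 161, minutes = 17.931; 161 + 17.931/60 = 161.298850
  E → positive
Point 2:
  Lat: 49′ + 42.8″ = 49.71333′; 88 + 49.71333/60 = 88.828556
  hemisphere S, so the sign is −
  Lon: 48′ + 12″ = 48.20000′; 178 + 48.20000/60 = 178.803333
  W → negative
Point 3:
  φ: 3.79′ = 0.063167°; total 61.063167
  S ⇒ negate
  Longitude: 170 + 26.672/60 = 170.444533
  W ⇒ negate
Point 4:
  φ: 17 + 3.555/60 = 17.059250
  S ⇒ negate
  Lon: 21.25′ = 0.354167°; total 118.354167
  E → positive
Point 5:
  Latitude: split at 2 digits → 23° and 44.1663′; 23 + 44.1663/60 = 23.736105
  hemisphere S, so the sign is −
  λ: degrees = first 3 digits = 27, minutes = 49.581; 27 + 49.581/60 = 27.826350
  E → positive

1. 89.47732, 161.29885
2. -88.82856, -178.80333
3. -61.06317, -170.44453
4. -17.05925, 118.35417
5. -23.73611, 27.82635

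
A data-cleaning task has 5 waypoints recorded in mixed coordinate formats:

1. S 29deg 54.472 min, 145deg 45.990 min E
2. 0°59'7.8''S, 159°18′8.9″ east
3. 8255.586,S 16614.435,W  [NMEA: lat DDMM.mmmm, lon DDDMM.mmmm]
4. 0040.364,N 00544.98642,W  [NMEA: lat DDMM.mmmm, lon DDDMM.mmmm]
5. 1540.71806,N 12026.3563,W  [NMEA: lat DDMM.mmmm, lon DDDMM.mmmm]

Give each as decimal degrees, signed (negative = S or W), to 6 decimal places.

1. -29.907867, 145.766500
2. -0.985500, 159.302472
3. -82.926433, -166.240583
4. 0.672733, -5.749774
5. 15.678634, -120.439272

Point 1:
  Latitude: 54.472′ = 0.907867°; total 29.9078667
  hemisphere S, so the sign is −
  λ: 45.99′ = 0.766500°; total 145.7665000
  E → positive
Point 2:
  Lat: 59′ + 7.8″ = 59.13000′; 0 + 59.13000/60 = 0.9855000
  S ⇒ negate
  Longitude: 159° + 18/60 + 8.9/3600 = 159 + 0.300000 + 0.002472 = 159.3024722
  E ⇒ keep positive
Point 3:
  φ: split at 2 digits → 82° and 55.586′; 82 + 55.586/60 = 82.9264333
  hemisphere S, so the sign is −
  Lon: split at 3 digits → 166° and 14.435′; 166 + 14.435/60 = 166.2405833
  hemisphere W, so the sign is −
Point 4:
  φ: degrees = first 2 digits = 0, minutes = 40.364; 0 + 40.364/60 = 0.6727333
  N → positive
  λ: split at 3 digits → 005° and 44.98642′; 5 + 44.98642/60 = 5.7497737
  W ⇒ negate
Point 5:
  φ: split at 2 digits → 15° and 40.71806′; 15 + 40.71806/60 = 15.6786343
  N → positive
  Lon: degrees = first 3 digits = 120, minutes = 26.3563; 120 + 26.3563/60 = 120.4392717
  W → negative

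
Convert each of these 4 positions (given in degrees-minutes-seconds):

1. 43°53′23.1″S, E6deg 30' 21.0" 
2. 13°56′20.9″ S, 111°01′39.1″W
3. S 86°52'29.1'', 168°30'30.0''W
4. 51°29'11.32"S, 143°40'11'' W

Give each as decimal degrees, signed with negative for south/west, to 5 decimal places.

1. -43.88975, 6.50583
2. -13.93914, -111.02753
3. -86.87475, -168.50833
4. -51.48648, -143.66972

Point 1:
  φ: 43 + 53/60 + 23.1/3600 = 43.889750
  S → negative
  Longitude: 6 + 30/60 + 21/3600 = 6.505833
  E → positive
Point 2:
  Lat: 13 + 56/60 + 20.9/3600 = 13.939139
  S → negative
  Lon: 111° + 1/60 + 39.1/3600 = 111 + 0.016667 + 0.010861 = 111.027528
  W ⇒ negate
Point 3:
  Lat: 86° + 52/60 + 29.1/3600 = 86 + 0.866667 + 0.008083 = 86.874750
  hemisphere S, so the sign is −
  λ: 168° + 30/60 + 30/3600 = 168 + 0.500000 + 0.008333 = 168.508333
  W → negative
Point 4:
  Lat: 51° + 29/60 + 11.32/3600 = 51 + 0.483333 + 0.003144 = 51.486478
  hemisphere S, so the sign is −
  Lon: 143° + 40/60 + 11/3600 = 143 + 0.666667 + 0.003056 = 143.669722
  W ⇒ negate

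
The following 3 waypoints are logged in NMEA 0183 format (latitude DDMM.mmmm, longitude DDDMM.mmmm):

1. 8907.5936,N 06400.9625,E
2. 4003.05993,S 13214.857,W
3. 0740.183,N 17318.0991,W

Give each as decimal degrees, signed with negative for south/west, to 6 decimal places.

Point 1:
  Lat: degrees = first 2 digits = 89, minutes = 7.5936; 89 + 7.5936/60 = 89.1265600
  N ⇒ keep positive
  λ: split at 3 digits → 064° and 0.9625′; 64 + 0.9625/60 = 64.0160417
  E ⇒ keep positive
Point 2:
  φ: split at 2 digits → 40° and 3.05993′; 40 + 3.05993/60 = 40.0509988
  S ⇒ negate
  Lon: degrees = first 3 digits = 132, minutes = 14.857; 132 + 14.857/60 = 132.2476167
  W ⇒ negate
Point 3:
  φ: degrees = first 2 digits = 7, minutes = 40.183; 7 + 40.183/60 = 7.6697167
  N → positive
  Lon: split at 3 digits → 173° and 18.0991′; 173 + 18.0991/60 = 173.3016517
  hemisphere W, so the sign is −

1. 89.126560, 64.016042
2. -40.050999, -132.247617
3. 7.669717, -173.301652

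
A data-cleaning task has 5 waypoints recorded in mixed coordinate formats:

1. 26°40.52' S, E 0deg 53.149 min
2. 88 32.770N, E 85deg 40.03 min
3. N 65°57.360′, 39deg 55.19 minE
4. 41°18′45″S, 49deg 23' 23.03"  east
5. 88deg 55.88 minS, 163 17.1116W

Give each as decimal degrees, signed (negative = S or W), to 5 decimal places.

Point 1:
  φ: 26 + 40.52/60 = 26.675333
  S → negative
  λ: 53.149′ = 0.885817°; total 0.885817
  E ⇒ keep positive
Point 2:
  φ: 88 + 32.77/60 = 88.546167
  N → positive
  Longitude: 85 + 40.03/60 = 85.667167
  E ⇒ keep positive
Point 3:
  φ: 57.36′ = 0.956000°; total 65.956000
  N → positive
  Longitude: 55.19′ = 0.919833°; total 39.919833
  E → positive
Point 4:
  Lat: 18′ + 45″ = 18.75000′; 41 + 18.75000/60 = 41.312500
  S ⇒ negate
  λ: 49 + 23/60 + 23.03/3600 = 49.389731
  E → positive
Point 5:
  Lat: 55.88′ = 0.931333°; total 88.931333
  S ⇒ negate
  Longitude: 17.1116′ = 0.285193°; total 163.285193
  hemisphere W, so the sign is −

1. -26.67533, 0.88582
2. 88.54617, 85.66717
3. 65.95600, 39.91983
4. -41.31250, 49.38973
5. -88.93133, -163.28519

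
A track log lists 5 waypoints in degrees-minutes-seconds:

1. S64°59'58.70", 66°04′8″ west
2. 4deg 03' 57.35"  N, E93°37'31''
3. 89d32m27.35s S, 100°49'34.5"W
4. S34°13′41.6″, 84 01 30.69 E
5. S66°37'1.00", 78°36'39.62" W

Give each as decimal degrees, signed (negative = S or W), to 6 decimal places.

Point 1:
  Lat: 59′ + 58.7″ = 59.97833′; 64 + 59.97833/60 = 64.9996389
  S ⇒ negate
  Lon: 66 + 4/60 + 8/3600 = 66.0688889
  W ⇒ negate
Point 2:
  Latitude: 4 + 3/60 + 57.35/3600 = 4.0659306
  N ⇒ keep positive
  Longitude: 37′ + 31″ = 37.51667′; 93 + 37.51667/60 = 93.6252778
  E ⇒ keep positive
Point 3:
  Latitude: 89 + 32/60 + 27.35/3600 = 89.5409306
  S → negative
  Lon: 100 + 49/60 + 34.5/3600 = 100.8262500
  hemisphere W, so the sign is −
Point 4:
  Latitude: 34 + 13/60 + 41.6/3600 = 34.2282222
  S → negative
  λ: 1′ + 30.69″ = 1.51150′; 84 + 1.51150/60 = 84.0251917
  E → positive
Point 5:
  Lat: 37′ + 1″ = 37.01667′; 66 + 37.01667/60 = 66.6169444
  S ⇒ negate
  Longitude: 36′ + 39.62″ = 36.66033′; 78 + 36.66033/60 = 78.6110056
  hemisphere W, so the sign is −

1. -64.999639, -66.068889
2. 4.065931, 93.625278
3. -89.540931, -100.826250
4. -34.228222, 84.025192
5. -66.616944, -78.611006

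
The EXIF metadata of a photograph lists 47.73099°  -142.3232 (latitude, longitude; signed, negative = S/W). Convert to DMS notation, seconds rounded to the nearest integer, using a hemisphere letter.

47°43′52″ N, 142°19′24″ W

Latitude: whole degrees 47; 43.85940′ → 43′ and 51.56″
Longitude is negative → W; |value| = 142.323200
λ: 0.323200 × 60 = 19.39200′ → 19′, remainder × 60 = 23.52″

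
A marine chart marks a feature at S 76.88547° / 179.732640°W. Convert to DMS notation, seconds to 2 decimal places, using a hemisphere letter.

76°53′7.69″ S, 179°43′57.50″ W

Lat: 0.885470 × 60 = 53.12820′ → 53′, remainder × 60 = 7.6920″
λ: 0.732640° → 43.95840′; 0.95840 × 60 = 57.5040″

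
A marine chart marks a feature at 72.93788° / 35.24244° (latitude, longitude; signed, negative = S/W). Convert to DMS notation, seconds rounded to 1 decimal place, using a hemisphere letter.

72°56′16.4″ N, 35°14′32.8″ E

Latitude: whole degrees 72; 56.27280′ → 56′ and 16.368″
λ: 0.242440 × 60 = 14.54640′ → 14′, remainder × 60 = 32.784″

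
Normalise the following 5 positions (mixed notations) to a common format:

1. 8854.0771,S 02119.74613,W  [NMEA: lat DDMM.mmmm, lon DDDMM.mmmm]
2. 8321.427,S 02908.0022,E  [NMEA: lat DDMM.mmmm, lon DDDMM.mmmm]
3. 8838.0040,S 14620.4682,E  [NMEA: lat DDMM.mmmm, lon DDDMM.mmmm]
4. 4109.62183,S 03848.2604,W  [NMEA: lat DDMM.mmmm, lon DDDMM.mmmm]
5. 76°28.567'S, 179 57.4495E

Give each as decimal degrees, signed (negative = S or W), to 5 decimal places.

1. -88.90129, -21.32910
2. -83.35712, 29.13337
3. -88.63340, 146.34114
4. -41.16036, -38.80434
5. -76.47612, 179.95749

Point 1:
  φ: split at 2 digits → 88° and 54.0771′; 88 + 54.0771/60 = 88.901285
  hemisphere S, so the sign is −
  Lon: degrees = first 3 digits = 21, minutes = 19.74613; 21 + 19.74613/60 = 21.329102
  W ⇒ negate
Point 2:
  Latitude: degrees = first 2 digits = 83, minutes = 21.427; 83 + 21.427/60 = 83.357117
  S → negative
  Longitude: degrees = first 3 digits = 29, minutes = 8.0022; 29 + 8.0022/60 = 29.133370
  E ⇒ keep positive
Point 3:
  Latitude: degrees = first 2 digits = 88, minutes = 38.004; 88 + 38.004/60 = 88.633400
  S → negative
  λ: degrees = first 3 digits = 146, minutes = 20.4682; 146 + 20.4682/60 = 146.341137
  E → positive
Point 4:
  φ: degrees = first 2 digits = 41, minutes = 9.62183; 41 + 9.62183/60 = 41.160364
  hemisphere S, so the sign is −
  Longitude: split at 3 digits → 038° and 48.2604′; 38 + 48.2604/60 = 38.804340
  hemisphere W, so the sign is −
Point 5:
  Lat: 28.567′ = 0.476117°; total 76.476117
  S → negative
  Lon: 179 + 57.4495/60 = 179.957492
  E ⇒ keep positive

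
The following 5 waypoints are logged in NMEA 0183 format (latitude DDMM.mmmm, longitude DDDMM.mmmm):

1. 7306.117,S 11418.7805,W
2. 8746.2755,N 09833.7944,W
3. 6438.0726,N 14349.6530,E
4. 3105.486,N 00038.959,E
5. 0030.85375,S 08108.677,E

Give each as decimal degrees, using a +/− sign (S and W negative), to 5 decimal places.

Point 1:
  Lat: degrees = first 2 digits = 73, minutes = 6.117; 73 + 6.117/60 = 73.101950
  hemisphere S, so the sign is −
  λ: degrees = first 3 digits = 114, minutes = 18.7805; 114 + 18.7805/60 = 114.313008
  hemisphere W, so the sign is −
Point 2:
  Latitude: degrees = first 2 digits = 87, minutes = 46.2755; 87 + 46.2755/60 = 87.771258
  N ⇒ keep positive
  λ: split at 3 digits → 098° and 33.7944′; 98 + 33.7944/60 = 98.563240
  W ⇒ negate
Point 3:
  Lat: degrees = first 2 digits = 64, minutes = 38.0726; 64 + 38.0726/60 = 64.634543
  N ⇒ keep positive
  λ: degrees = first 3 digits = 143, minutes = 49.653; 143 + 49.653/60 = 143.827550
  E ⇒ keep positive
Point 4:
  Latitude: split at 2 digits → 31° and 5.486′; 31 + 5.486/60 = 31.091433
  N ⇒ keep positive
  Longitude: degrees = first 3 digits = 0, minutes = 38.959; 0 + 38.959/60 = 0.649317
  E → positive
Point 5:
  φ: split at 2 digits → 00° and 30.85375′; 0 + 30.85375/60 = 0.514229
  S ⇒ negate
  λ: split at 3 digits → 081° and 8.677′; 81 + 8.677/60 = 81.144617
  E → positive

1. -73.10195, -114.31301
2. 87.77126, -98.56324
3. 64.63454, 143.82755
4. 31.09143, 0.64932
5. -0.51423, 81.14462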